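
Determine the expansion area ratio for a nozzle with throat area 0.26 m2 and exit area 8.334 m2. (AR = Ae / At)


AR = 8.334 / 0.26 = 32.1

32.1


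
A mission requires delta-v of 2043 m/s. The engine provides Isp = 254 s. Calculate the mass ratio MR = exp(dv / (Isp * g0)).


Ve = 254 * 9.81 = 2491.74 m/s
MR = exp(2043 / 2491.74) = 2.27

2.27


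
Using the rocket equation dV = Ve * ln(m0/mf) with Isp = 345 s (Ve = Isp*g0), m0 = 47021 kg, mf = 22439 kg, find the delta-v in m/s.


Ve = 345 * 9.81 = 3384.45 m/s
dV = 3384.45 * ln(47021/22439) = 2504 m/s

2504 m/s


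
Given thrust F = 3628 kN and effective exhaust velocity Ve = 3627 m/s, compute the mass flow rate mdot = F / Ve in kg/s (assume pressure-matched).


mdot = F / Ve = 3628000 / 3627 = 1000.3 kg/s

1000.3 kg/s


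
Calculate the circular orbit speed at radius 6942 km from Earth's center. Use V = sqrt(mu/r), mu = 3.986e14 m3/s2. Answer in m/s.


V = sqrt(3.986e14 / 6942000) = 7578 m/s

7578 m/s


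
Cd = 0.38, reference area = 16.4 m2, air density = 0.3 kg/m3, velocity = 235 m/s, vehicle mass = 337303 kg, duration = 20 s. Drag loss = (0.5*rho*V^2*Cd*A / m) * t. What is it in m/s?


D = 0.5 * 0.3 * 235^2 * 0.38 * 16.4 = 51624.33 N
a = 51624.33 / 337303 = 0.1531 m/s2
dV = 0.1531 * 20 = 3.1 m/s

3.1 m/s


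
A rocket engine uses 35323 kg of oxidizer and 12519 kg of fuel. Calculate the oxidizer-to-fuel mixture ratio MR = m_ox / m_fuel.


MR = 35323 / 12519 = 2.82

2.82


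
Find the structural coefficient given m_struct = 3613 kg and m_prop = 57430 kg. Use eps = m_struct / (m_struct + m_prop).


eps = 3613 / (3613 + 57430) = 0.0592

0.0592


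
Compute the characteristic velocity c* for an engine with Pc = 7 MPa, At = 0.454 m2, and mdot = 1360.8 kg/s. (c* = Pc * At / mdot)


c* = 7e6 * 0.454 / 1360.8 = 2335 m/s

2335 m/s


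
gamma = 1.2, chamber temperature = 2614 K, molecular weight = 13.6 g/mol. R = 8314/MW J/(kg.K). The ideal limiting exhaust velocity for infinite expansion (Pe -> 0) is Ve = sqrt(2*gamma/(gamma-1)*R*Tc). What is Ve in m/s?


R = 8314 / 13.6 = 611.32 J/(kg.K)
Ve = sqrt(2 * 1.2 / (1.2 - 1) * 611.32 * 2614) = 4379 m/s

4379 m/s


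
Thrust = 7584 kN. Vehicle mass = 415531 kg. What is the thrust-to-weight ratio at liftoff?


TWR = 7584000 / (415531 * 9.81) = 1.86

1.86


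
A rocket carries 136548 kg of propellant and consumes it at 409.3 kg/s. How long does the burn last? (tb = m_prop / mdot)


tb = 136548 / 409.3 = 333.6 s

333.6 s


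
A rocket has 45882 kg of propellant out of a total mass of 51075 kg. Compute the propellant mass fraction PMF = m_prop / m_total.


PMF = 45882 / 51075 = 0.898

0.898


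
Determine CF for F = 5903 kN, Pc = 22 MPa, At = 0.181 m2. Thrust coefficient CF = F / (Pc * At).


CF = 5903000 / (22e6 * 0.181) = 1.48

1.48


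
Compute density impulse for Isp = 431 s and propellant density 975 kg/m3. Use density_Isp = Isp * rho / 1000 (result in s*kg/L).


rho*Isp = 431 * 975 / 1000 = 420 s*kg/L

420 s*kg/L


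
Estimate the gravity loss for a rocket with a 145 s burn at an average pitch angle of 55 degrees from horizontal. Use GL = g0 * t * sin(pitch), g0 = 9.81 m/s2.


GL = 9.81 * 145 * sin(55 deg) = 1165 m/s

1165 m/s


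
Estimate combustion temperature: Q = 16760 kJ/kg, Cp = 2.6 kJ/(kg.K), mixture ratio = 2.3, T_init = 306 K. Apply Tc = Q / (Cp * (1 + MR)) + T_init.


Tc = 16760 / (2.6 * (1 + 2.3)) + 306 = 2259 K

2259 K


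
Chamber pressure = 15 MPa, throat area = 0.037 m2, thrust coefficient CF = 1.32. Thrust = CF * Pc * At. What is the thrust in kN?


F = 1.32 * 15e6 * 0.037 = 732600.0 N = 732.6 kN

732.6 kN


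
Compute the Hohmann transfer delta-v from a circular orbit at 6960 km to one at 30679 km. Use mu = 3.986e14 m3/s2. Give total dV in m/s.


V1 = sqrt(mu/r1) = 7567.7 m/s
dV1 = V1*(sqrt(2*r2/(r1+r2)) - 1) = 2094.6 m/s
V2 = sqrt(mu/r2) = 3604.53 m/s
dV2 = V2*(1 - sqrt(2*r1/(r1+r2))) = 1412.48 m/s
Total dV = 3507 m/s

3507 m/s


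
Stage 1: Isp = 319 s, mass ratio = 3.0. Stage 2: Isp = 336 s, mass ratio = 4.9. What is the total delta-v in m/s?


dV1 = 319 * 9.81 * ln(3.0) = 3438.0 m/s
dV2 = 336 * 9.81 * ln(4.9) = 5238.4 m/s
Total dV = 3438.0 + 5238.4 = 8676.4 m/s ~ 8676 m/s

8676 m/s


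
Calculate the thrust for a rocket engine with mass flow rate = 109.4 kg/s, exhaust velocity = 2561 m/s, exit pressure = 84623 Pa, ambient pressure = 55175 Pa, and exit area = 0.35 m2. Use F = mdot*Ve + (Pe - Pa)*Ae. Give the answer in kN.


F = 109.4 * 2561 + (84623 - 55175) * 0.35 = 290480.0 N = 290.5 kN

290.5 kN


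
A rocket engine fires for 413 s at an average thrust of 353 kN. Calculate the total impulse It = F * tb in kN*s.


It = 353 * 413 = 145789 kN*s

145789 kN*s


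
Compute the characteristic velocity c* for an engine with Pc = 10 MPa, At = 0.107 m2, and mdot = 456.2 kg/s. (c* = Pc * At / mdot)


c* = 10e6 * 0.107 / 456.2 = 2345 m/s

2345 m/s


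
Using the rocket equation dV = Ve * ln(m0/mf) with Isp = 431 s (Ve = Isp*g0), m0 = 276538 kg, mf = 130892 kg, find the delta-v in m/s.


Ve = 431 * 9.81 = 4228.11 m/s
dV = 4228.11 * ln(276538/130892) = 3163 m/s

3163 m/s


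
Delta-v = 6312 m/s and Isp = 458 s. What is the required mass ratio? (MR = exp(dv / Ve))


Ve = 458 * 9.81 = 4492.98 m/s
MR = exp(6312 / 4492.98) = 4.075

4.075


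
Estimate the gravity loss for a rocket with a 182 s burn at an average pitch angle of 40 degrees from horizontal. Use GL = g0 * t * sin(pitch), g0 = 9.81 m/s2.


GL = 9.81 * 182 * sin(40 deg) = 1148 m/s

1148 m/s


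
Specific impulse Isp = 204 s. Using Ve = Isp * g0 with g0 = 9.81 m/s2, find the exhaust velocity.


Ve = Isp * g0 = 204 * 9.81 = 2001.2 m/s

2001.2 m/s


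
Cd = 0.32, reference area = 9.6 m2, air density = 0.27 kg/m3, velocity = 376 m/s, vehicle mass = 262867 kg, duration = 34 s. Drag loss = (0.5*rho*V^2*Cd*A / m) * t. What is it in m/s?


D = 0.5 * 0.27 * 376^2 * 0.32 * 9.6 = 58631.45 N
a = 58631.45 / 262867 = 0.223 m/s2
dV = 0.223 * 34 = 7.6 m/s

7.6 m/s


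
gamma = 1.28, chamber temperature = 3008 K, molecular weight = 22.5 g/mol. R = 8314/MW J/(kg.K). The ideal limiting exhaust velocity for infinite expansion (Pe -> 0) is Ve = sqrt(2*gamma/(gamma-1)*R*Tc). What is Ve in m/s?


R = 8314 / 22.5 = 369.51 J/(kg.K)
Ve = sqrt(2 * 1.28 / (1.28 - 1) * 369.51 * 3008) = 3188 m/s

3188 m/s


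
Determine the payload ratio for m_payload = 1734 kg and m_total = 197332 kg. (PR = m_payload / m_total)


PR = 1734 / 197332 = 0.0088

0.0088


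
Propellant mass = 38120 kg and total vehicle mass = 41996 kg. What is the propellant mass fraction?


PMF = 38120 / 41996 = 0.908

0.908


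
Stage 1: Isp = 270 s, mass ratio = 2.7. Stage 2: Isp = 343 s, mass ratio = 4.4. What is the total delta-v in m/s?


dV1 = 270 * 9.81 * ln(2.7) = 2630.8 m/s
dV2 = 343 * 9.81 * ln(4.4) = 4985.3 m/s
Total dV = 2630.8 + 4985.3 = 7616.1 m/s ~ 7616 m/s

7616 m/s


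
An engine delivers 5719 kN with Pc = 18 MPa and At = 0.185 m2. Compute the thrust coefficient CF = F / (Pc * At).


CF = 5719000 / (18e6 * 0.185) = 1.72

1.72


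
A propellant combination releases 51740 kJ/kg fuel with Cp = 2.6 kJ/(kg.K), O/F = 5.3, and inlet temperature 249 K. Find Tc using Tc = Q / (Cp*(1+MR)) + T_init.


Tc = 51740 / (2.6 * (1 + 5.3)) + 249 = 3408 K

3408 K


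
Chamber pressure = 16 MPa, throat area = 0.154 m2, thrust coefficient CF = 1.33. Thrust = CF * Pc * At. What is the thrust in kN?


F = 1.33 * 16e6 * 0.154 = 3.2771e+06 N = 3277.1 kN

3277.1 kN


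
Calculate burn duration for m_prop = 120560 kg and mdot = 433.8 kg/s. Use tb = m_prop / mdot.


tb = 120560 / 433.8 = 277.9 s

277.9 s


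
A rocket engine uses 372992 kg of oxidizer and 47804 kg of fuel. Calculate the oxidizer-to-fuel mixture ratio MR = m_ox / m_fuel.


MR = 372992 / 47804 = 7.8

7.8


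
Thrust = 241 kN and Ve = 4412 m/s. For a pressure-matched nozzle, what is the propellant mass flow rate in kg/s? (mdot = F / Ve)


mdot = F / Ve = 241000 / 4412 = 54.6 kg/s

54.6 kg/s


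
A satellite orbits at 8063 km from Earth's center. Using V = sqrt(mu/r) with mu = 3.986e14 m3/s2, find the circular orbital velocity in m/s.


V = sqrt(3.986e14 / 8063000) = 7031 m/s

7031 m/s


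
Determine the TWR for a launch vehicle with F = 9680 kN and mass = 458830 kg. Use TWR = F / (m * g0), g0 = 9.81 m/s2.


TWR = 9680000 / (458830 * 9.81) = 2.15

2.15


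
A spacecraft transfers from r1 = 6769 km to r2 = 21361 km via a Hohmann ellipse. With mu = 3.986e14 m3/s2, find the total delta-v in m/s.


V1 = sqrt(mu/r1) = 7673.73 m/s
dV1 = V1*(sqrt(2*r2/(r1+r2)) - 1) = 1783.14 m/s
V2 = sqrt(mu/r2) = 4319.74 m/s
dV2 = V2*(1 - sqrt(2*r1/(r1+r2))) = 1322.99 m/s
Total dV = 3106 m/s

3106 m/s


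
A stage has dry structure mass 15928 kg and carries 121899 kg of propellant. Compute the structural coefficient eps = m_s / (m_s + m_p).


eps = 15928 / (15928 + 121899) = 0.1156

0.1156


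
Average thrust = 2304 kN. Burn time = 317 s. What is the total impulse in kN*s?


It = 2304 * 317 = 730368 kN*s

730368 kN*s


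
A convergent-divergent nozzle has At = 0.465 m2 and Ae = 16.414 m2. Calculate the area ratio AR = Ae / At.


AR = 16.414 / 0.465 = 35.3

35.3


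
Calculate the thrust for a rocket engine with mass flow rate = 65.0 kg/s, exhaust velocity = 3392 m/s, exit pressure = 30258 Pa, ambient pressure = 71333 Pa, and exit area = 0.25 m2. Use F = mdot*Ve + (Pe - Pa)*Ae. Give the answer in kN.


F = 65.0 * 3392 + (30258 - 71333) * 0.25 = 210211.0 N = 210.2 kN

210.2 kN


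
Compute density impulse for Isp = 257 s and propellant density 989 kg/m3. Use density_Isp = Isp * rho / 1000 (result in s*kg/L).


rho*Isp = 257 * 989 / 1000 = 254 s*kg/L

254 s*kg/L


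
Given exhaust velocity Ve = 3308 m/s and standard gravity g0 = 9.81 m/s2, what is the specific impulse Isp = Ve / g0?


Isp = Ve / g0 = 3308 / 9.81 = 337.2 s

337.2 s


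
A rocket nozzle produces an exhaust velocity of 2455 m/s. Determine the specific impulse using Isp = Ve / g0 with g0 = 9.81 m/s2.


Isp = Ve / g0 = 2455 / 9.81 = 250.3 s

250.3 s


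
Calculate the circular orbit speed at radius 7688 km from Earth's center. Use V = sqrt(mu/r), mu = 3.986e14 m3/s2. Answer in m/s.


V = sqrt(3.986e14 / 7688000) = 7200 m/s

7200 m/s


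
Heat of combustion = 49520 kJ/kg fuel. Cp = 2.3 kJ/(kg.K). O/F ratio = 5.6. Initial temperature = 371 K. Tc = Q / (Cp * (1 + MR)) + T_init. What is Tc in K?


Tc = 49520 / (2.3 * (1 + 5.6)) + 371 = 3633 K

3633 K


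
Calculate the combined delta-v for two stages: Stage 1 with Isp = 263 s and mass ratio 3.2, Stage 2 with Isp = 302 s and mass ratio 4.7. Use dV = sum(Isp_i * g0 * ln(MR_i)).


dV1 = 263 * 9.81 * ln(3.2) = 3001.0 m/s
dV2 = 302 * 9.81 * ln(4.7) = 4584.8 m/s
Total dV = 3001.0 + 4584.8 = 7585.8 m/s ~ 7586 m/s

7586 m/s


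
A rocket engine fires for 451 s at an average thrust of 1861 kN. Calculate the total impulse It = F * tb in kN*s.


It = 1861 * 451 = 839311 kN*s

839311 kN*s


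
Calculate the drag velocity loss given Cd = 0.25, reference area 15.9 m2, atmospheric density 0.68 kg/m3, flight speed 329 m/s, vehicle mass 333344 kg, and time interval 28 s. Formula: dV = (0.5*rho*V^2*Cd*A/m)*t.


D = 0.5 * 0.68 * 329^2 * 0.25 * 15.9 = 146287.71 N
a = 146287.71 / 333344 = 0.4388 m/s2
dV = 0.4388 * 28 = 12.3 m/s

12.3 m/s


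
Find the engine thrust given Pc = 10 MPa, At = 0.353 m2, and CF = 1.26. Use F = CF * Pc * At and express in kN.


F = 1.26 * 10e6 * 0.353 = 4.4478e+06 N = 4447.8 kN

4447.8 kN


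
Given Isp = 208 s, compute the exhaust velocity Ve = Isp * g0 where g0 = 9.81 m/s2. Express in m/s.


Ve = Isp * g0 = 208 * 9.81 = 2040.5 m/s

2040.5 m/s


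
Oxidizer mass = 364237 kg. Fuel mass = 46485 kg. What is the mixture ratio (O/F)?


MR = 364237 / 46485 = 7.84

7.84


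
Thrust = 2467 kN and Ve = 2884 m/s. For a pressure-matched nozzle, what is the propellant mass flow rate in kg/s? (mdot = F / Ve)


mdot = F / Ve = 2467000 / 2884 = 855.4 kg/s

855.4 kg/s


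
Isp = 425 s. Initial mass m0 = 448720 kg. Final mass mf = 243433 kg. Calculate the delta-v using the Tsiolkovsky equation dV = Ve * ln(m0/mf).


Ve = 425 * 9.81 = 4169.25 m/s
dV = 4169.25 * ln(448720/243433) = 2550 m/s

2550 m/s


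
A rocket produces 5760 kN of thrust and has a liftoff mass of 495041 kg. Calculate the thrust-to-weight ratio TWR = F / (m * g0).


TWR = 5760000 / (495041 * 9.81) = 1.19

1.19


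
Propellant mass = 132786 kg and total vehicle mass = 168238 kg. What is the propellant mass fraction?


PMF = 132786 / 168238 = 0.789

0.789


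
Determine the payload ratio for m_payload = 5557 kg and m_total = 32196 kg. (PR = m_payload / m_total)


PR = 5557 / 32196 = 0.1726

0.1726


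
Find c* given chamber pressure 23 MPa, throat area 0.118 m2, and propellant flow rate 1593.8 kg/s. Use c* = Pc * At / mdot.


c* = 23e6 * 0.118 / 1593.8 = 1703 m/s

1703 m/s


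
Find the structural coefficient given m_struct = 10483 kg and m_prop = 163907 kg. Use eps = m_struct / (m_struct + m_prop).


eps = 10483 / (10483 + 163907) = 0.0601

0.0601


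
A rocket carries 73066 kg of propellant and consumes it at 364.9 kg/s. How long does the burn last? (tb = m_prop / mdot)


tb = 73066 / 364.9 = 200.2 s

200.2 s


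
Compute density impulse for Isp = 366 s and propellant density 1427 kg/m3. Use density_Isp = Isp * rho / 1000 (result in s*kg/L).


rho*Isp = 366 * 1427 / 1000 = 522 s*kg/L

522 s*kg/L


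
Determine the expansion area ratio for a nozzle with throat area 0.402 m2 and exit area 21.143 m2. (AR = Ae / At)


AR = 21.143 / 0.402 = 52.6

52.6


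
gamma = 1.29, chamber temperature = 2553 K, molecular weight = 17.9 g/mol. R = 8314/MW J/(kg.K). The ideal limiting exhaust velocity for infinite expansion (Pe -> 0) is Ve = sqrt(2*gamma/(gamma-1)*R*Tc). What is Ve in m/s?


R = 8314 / 17.9 = 464.47 J/(kg.K)
Ve = sqrt(2 * 1.29 / (1.29 - 1) * 464.47 * 2553) = 3248 m/s

3248 m/s


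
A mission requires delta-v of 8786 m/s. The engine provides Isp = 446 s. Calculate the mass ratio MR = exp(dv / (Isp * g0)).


Ve = 446 * 9.81 = 4375.26 m/s
MR = exp(8786 / 4375.26) = 7.449

7.449


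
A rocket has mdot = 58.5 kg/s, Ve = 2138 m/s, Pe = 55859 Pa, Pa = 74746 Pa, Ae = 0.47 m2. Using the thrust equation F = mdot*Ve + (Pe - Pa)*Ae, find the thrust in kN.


F = 58.5 * 2138 + (55859 - 74746) * 0.47 = 116196.0 N = 116.2 kN

116.2 kN


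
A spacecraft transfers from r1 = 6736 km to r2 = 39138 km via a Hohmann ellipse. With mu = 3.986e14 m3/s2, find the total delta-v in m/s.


V1 = sqrt(mu/r1) = 7692.5 m/s
dV1 = V1*(sqrt(2*r2/(r1+r2)) - 1) = 2355.94 m/s
V2 = sqrt(mu/r2) = 3191.31 m/s
dV2 = V2*(1 - sqrt(2*r1/(r1+r2))) = 1461.89 m/s
Total dV = 3818 m/s

3818 m/s


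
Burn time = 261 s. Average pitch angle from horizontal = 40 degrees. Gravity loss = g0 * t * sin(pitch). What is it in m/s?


GL = 9.81 * 261 * sin(40 deg) = 1646 m/s

1646 m/s


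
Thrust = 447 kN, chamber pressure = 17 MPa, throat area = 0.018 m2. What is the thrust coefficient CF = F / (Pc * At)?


CF = 447000 / (17e6 * 0.018) = 1.46

1.46


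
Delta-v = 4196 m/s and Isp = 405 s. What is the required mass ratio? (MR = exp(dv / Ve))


Ve = 405 * 9.81 = 3973.05 m/s
MR = exp(4196 / 3973.05) = 2.875

2.875


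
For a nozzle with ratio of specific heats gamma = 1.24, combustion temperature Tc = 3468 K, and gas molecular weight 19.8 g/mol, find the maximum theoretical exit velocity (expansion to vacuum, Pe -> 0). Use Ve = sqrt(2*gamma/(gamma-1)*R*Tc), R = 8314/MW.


R = 8314 / 19.8 = 419.9 J/(kg.K)
Ve = sqrt(2 * 1.24 / (1.24 - 1) * 419.9 * 3468) = 3879 m/s

3879 m/s


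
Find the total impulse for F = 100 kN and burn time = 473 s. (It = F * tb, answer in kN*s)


It = 100 * 473 = 47300 kN*s

47300 kN*s


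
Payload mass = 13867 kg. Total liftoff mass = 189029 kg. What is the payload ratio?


PR = 13867 / 189029 = 0.0734

0.0734


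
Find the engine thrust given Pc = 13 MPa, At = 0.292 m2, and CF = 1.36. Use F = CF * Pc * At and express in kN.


F = 1.36 * 13e6 * 0.292 = 5.1626e+06 N = 5162.6 kN

5162.6 kN


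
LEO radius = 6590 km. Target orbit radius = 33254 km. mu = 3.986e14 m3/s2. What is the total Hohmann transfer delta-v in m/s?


V1 = sqrt(mu/r1) = 7777.25 m/s
dV1 = V1*(sqrt(2*r2/(r1+r2)) - 1) = 2270.79 m/s
V2 = sqrt(mu/r2) = 3462.16 m/s
dV2 = V2*(1 - sqrt(2*r1/(r1+r2))) = 1470.92 m/s
Total dV = 3742 m/s

3742 m/s


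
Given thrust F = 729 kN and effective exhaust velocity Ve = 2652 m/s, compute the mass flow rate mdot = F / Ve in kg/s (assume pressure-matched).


mdot = F / Ve = 729000 / 2652 = 274.9 kg/s

274.9 kg/s


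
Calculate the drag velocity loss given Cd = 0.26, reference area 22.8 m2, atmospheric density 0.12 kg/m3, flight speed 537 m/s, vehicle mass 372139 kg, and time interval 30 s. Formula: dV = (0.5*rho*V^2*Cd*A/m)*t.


D = 0.5 * 0.12 * 537^2 * 0.26 * 22.8 = 102567.09 N
a = 102567.09 / 372139 = 0.2756 m/s2
dV = 0.2756 * 30 = 8.3 m/s

8.3 m/s


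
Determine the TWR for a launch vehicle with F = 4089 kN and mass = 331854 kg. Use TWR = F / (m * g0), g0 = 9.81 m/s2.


TWR = 4089000 / (331854 * 9.81) = 1.26

1.26


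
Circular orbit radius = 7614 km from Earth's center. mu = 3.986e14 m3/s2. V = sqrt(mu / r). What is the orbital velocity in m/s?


V = sqrt(3.986e14 / 7614000) = 7235 m/s

7235 m/s


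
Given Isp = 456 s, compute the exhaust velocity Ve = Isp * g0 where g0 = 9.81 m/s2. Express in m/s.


Ve = Isp * g0 = 456 * 9.81 = 4473.4 m/s

4473.4 m/s


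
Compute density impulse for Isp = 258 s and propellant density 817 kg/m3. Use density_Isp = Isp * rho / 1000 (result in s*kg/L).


rho*Isp = 258 * 817 / 1000 = 211 s*kg/L

211 s*kg/L


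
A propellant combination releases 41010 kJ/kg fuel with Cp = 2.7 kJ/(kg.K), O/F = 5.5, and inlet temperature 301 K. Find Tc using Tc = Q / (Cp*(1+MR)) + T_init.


Tc = 41010 / (2.7 * (1 + 5.5)) + 301 = 2638 K

2638 K


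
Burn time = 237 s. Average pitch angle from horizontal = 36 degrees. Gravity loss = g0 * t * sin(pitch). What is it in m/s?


GL = 9.81 * 237 * sin(36 deg) = 1367 m/s

1367 m/s


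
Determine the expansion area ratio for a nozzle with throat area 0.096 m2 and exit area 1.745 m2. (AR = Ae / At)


AR = 1.745 / 0.096 = 18.2

18.2


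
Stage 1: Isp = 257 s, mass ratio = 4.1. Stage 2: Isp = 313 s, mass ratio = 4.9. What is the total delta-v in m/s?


dV1 = 257 * 9.81 * ln(4.1) = 3557.3 m/s
dV2 = 313 * 9.81 * ln(4.9) = 4879.8 m/s
Total dV = 3557.3 + 4879.8 = 8437.1 m/s ~ 8437 m/s

8437 m/s


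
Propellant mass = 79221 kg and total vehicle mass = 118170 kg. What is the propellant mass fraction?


PMF = 79221 / 118170 = 0.67

0.67


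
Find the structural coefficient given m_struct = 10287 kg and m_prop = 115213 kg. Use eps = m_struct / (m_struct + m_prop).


eps = 10287 / (10287 + 115213) = 0.082

0.082


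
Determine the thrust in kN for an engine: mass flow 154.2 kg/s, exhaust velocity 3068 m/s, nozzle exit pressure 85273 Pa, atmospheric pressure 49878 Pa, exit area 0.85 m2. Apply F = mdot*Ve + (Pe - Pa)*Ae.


F = 154.2 * 3068 + (85273 - 49878) * 0.85 = 503171.0 N = 503.2 kN

503.2 kN


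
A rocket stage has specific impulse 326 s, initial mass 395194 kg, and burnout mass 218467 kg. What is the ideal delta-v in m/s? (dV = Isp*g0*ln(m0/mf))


Ve = 326 * 9.81 = 3198.06 m/s
dV = 3198.06 * ln(395194/218467) = 1896 m/s

1896 m/s


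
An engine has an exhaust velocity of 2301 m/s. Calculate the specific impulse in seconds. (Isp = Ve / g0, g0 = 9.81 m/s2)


Isp = Ve / g0 = 2301 / 9.81 = 234.6 s

234.6 s


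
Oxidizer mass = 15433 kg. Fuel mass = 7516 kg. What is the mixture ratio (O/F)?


MR = 15433 / 7516 = 2.05

2.05


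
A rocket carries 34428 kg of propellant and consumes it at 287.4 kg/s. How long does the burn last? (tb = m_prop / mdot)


tb = 34428 / 287.4 = 119.8 s

119.8 s


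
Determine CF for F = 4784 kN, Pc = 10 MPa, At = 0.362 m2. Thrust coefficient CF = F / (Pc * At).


CF = 4784000 / (10e6 * 0.362) = 1.32

1.32


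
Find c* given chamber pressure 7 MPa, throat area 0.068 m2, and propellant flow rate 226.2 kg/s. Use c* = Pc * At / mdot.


c* = 7e6 * 0.068 / 226.2 = 2104 m/s

2104 m/s


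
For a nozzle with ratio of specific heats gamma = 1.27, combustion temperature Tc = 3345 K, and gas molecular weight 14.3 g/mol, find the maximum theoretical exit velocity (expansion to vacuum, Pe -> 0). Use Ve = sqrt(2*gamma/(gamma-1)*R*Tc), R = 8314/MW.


R = 8314 / 14.3 = 581.4 J/(kg.K)
Ve = sqrt(2 * 1.27 / (1.27 - 1) * 581.4 * 3345) = 4277 m/s

4277 m/s


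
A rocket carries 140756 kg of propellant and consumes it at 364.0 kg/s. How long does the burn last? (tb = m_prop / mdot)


tb = 140756 / 364.0 = 386.7 s

386.7 s


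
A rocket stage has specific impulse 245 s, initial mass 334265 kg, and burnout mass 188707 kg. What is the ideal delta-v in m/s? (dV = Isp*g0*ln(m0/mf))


Ve = 245 * 9.81 = 2403.45 m/s
dV = 2403.45 * ln(334265/188707) = 1374 m/s

1374 m/s


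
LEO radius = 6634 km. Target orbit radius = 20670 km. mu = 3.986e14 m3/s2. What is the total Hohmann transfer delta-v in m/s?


V1 = sqrt(mu/r1) = 7751.41 m/s
dV1 = V1*(sqrt(2*r2/(r1+r2)) - 1) = 1786.49 m/s
V2 = sqrt(mu/r2) = 4391.35 m/s
dV2 = V2*(1 - sqrt(2*r1/(r1+r2))) = 1330.18 m/s
Total dV = 3117 m/s

3117 m/s


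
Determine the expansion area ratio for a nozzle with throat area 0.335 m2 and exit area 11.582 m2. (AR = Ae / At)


AR = 11.582 / 0.335 = 34.6

34.6


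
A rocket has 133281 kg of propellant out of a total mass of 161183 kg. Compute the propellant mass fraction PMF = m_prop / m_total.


PMF = 133281 / 161183 = 0.827

0.827


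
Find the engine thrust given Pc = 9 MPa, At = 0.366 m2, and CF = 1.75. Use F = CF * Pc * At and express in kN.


F = 1.75 * 9e6 * 0.366 = 5.7645e+06 N = 5764.5 kN

5764.5 kN


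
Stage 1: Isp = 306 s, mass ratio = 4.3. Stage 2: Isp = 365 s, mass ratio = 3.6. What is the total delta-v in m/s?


dV1 = 306 * 9.81 * ln(4.3) = 4378.6 m/s
dV2 = 365 * 9.81 * ln(3.6) = 4586.6 m/s
Total dV = 4378.6 + 4586.6 = 8965.2 m/s ~ 8965 m/s

8965 m/s


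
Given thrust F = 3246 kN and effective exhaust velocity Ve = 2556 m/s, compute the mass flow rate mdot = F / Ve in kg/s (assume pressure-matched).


mdot = F / Ve = 3246000 / 2556 = 1270.0 kg/s

1270.0 kg/s


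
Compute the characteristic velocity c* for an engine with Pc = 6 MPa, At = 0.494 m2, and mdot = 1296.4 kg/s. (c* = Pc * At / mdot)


c* = 6e6 * 0.494 / 1296.4 = 2286 m/s

2286 m/s


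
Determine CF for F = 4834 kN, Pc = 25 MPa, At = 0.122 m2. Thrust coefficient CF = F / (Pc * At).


CF = 4834000 / (25e6 * 0.122) = 1.58

1.58


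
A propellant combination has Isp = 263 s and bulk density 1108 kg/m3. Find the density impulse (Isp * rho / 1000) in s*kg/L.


rho*Isp = 263 * 1108 / 1000 = 291 s*kg/L

291 s*kg/L


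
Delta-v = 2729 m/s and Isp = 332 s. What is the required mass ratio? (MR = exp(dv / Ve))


Ve = 332 * 9.81 = 3256.92 m/s
MR = exp(2729 / 3256.92) = 2.312

2.312


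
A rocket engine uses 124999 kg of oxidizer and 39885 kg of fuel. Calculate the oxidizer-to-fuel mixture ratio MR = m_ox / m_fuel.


MR = 124999 / 39885 = 3.13

3.13


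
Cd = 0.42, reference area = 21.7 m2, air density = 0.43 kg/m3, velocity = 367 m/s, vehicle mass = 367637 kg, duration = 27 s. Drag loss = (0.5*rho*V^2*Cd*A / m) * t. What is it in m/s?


D = 0.5 * 0.43 * 367^2 * 0.42 * 21.7 = 263924.44 N
a = 263924.44 / 367637 = 0.7179 m/s2
dV = 0.7179 * 27 = 19.4 m/s

19.4 m/s


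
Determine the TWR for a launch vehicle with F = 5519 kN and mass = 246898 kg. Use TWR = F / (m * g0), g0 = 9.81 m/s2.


TWR = 5519000 / (246898 * 9.81) = 2.28

2.28


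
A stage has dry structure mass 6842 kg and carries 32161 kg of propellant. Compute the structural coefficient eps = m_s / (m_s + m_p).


eps = 6842 / (6842 + 32161) = 0.1754

0.1754


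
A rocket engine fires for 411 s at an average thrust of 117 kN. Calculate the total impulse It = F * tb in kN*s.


It = 117 * 411 = 48087 kN*s

48087 kN*s


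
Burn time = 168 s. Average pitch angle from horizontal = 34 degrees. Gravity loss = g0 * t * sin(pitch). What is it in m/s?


GL = 9.81 * 168 * sin(34 deg) = 922 m/s

922 m/s


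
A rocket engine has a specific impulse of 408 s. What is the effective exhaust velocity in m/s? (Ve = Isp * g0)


Ve = Isp * g0 = 408 * 9.81 = 4002.5 m/s

4002.5 m/s


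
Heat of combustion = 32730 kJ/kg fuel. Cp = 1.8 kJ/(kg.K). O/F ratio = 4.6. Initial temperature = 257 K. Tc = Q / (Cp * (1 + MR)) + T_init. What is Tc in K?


Tc = 32730 / (1.8 * (1 + 4.6)) + 257 = 3504 K

3504 K


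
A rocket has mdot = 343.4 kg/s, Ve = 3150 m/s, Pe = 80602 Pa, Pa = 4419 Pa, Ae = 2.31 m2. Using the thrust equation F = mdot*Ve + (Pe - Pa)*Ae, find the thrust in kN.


F = 343.4 * 3150 + (80602 - 4419) * 2.31 = 1.2577e+06 N = 1257.7 kN

1257.7 kN


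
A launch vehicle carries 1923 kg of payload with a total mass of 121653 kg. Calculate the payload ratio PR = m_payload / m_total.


PR = 1923 / 121653 = 0.0158

0.0158


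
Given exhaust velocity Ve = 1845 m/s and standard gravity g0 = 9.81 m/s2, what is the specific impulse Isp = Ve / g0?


Isp = Ve / g0 = 1845 / 9.81 = 188.1 s

188.1 s


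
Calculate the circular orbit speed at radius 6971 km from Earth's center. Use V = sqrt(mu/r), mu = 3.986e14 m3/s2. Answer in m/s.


V = sqrt(3.986e14 / 6971000) = 7562 m/s

7562 m/s


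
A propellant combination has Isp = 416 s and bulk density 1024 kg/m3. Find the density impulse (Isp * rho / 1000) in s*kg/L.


rho*Isp = 416 * 1024 / 1000 = 426 s*kg/L

426 s*kg/L


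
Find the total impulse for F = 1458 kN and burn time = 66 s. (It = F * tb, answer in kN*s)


It = 1458 * 66 = 96228 kN*s

96228 kN*s


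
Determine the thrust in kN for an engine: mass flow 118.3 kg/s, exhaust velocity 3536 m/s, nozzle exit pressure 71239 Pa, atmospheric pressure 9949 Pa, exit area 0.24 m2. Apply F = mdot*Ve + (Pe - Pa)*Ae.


F = 118.3 * 3536 + (71239 - 9949) * 0.24 = 433018.0 N = 433.0 kN

433.0 kN


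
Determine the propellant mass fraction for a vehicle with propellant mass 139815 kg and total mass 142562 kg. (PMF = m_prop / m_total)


PMF = 139815 / 142562 = 0.981

0.981


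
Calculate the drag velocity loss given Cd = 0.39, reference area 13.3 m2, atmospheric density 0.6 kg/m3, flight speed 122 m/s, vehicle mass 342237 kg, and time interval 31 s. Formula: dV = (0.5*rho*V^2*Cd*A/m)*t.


D = 0.5 * 0.6 * 122^2 * 0.39 * 13.3 = 23160.99 N
a = 23160.99 / 342237 = 0.0677 m/s2
dV = 0.0677 * 31 = 2.1 m/s

2.1 m/s


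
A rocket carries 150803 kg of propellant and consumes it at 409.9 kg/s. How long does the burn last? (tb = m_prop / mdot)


tb = 150803 / 409.9 = 367.9 s

367.9 s


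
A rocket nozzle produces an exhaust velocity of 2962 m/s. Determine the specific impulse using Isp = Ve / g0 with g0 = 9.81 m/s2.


Isp = Ve / g0 = 2962 / 9.81 = 301.9 s

301.9 s


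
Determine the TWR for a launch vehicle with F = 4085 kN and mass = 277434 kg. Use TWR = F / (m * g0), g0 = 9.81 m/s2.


TWR = 4085000 / (277434 * 9.81) = 1.5

1.5


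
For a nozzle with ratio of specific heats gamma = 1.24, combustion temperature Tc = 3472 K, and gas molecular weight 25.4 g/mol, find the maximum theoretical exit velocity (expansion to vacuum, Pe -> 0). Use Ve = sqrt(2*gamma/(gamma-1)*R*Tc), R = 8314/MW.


R = 8314 / 25.4 = 327.32 J/(kg.K)
Ve = sqrt(2 * 1.24 / (1.24 - 1) * 327.32 * 3472) = 3427 m/s

3427 m/s


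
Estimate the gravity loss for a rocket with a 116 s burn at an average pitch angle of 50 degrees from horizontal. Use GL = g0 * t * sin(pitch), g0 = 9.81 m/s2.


GL = 9.81 * 116 * sin(50 deg) = 872 m/s

872 m/s


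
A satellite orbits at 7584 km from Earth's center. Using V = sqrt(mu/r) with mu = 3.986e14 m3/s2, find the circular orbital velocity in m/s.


V = sqrt(3.986e14 / 7584000) = 7250 m/s

7250 m/s


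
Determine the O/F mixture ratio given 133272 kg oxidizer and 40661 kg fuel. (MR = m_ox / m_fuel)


MR = 133272 / 40661 = 3.28

3.28


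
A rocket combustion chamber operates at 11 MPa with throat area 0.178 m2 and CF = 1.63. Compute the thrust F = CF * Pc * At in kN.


F = 1.63 * 11e6 * 0.178 = 3.1915e+06 N = 3191.5 kN

3191.5 kN


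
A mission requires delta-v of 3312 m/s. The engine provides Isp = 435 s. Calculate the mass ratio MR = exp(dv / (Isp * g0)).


Ve = 435 * 9.81 = 4267.35 m/s
MR = exp(3312 / 4267.35) = 2.173

2.173


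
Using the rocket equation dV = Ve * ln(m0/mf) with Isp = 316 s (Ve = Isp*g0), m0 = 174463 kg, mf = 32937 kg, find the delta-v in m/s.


Ve = 316 * 9.81 = 3099.96 m/s
dV = 3099.96 * ln(174463/32937) = 5168 m/s

5168 m/s


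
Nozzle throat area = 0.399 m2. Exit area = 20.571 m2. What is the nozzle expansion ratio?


AR = 20.571 / 0.399 = 51.6

51.6


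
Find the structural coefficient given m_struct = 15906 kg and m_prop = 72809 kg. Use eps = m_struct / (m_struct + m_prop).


eps = 15906 / (15906 + 72809) = 0.1793

0.1793


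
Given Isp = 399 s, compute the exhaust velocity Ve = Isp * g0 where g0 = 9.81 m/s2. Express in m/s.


Ve = Isp * g0 = 399 * 9.81 = 3914.2 m/s

3914.2 m/s


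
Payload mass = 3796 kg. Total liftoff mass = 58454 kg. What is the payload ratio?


PR = 3796 / 58454 = 0.0649

0.0649


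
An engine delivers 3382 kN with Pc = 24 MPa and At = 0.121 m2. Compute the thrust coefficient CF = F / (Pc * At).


CF = 3382000 / (24e6 * 0.121) = 1.16

1.16


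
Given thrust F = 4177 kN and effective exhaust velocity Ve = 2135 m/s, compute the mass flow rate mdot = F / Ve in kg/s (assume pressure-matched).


mdot = F / Ve = 4177000 / 2135 = 1956.4 kg/s

1956.4 kg/s


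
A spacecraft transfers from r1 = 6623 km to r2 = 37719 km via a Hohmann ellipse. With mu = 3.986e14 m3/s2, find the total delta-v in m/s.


V1 = sqrt(mu/r1) = 7757.85 m/s
dV1 = V1*(sqrt(2*r2/(r1+r2)) - 1) = 2360.94 m/s
V2 = sqrt(mu/r2) = 3250.79 m/s
dV2 = V2*(1 - sqrt(2*r1/(r1+r2))) = 1474.05 m/s
Total dV = 3835 m/s

3835 m/s


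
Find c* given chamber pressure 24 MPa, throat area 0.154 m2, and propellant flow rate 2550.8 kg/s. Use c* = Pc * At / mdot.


c* = 24e6 * 0.154 / 2550.8 = 1449 m/s

1449 m/s


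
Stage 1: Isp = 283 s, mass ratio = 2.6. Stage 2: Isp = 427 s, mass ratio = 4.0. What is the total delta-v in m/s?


dV1 = 283 * 9.81 * ln(2.6) = 2652.7 m/s
dV2 = 427 * 9.81 * ln(4.0) = 5807.0 m/s
Total dV = 2652.7 + 5807.0 = 8459.7 m/s ~ 8460 m/s

8460 m/s


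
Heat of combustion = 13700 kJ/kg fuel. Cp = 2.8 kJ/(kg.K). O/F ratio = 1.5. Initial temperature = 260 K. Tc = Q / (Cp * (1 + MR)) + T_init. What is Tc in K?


Tc = 13700 / (2.8 * (1 + 1.5)) + 260 = 2217 K

2217 K


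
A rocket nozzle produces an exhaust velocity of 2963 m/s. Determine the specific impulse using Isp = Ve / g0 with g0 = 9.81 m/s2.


Isp = Ve / g0 = 2963 / 9.81 = 302.0 s

302.0 s


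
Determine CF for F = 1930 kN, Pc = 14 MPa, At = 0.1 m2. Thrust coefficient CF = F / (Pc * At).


CF = 1930000 / (14e6 * 0.1) = 1.38

1.38


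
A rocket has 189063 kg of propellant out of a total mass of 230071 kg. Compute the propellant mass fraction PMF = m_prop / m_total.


PMF = 189063 / 230071 = 0.822

0.822


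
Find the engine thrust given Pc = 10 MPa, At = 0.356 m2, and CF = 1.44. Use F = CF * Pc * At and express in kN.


F = 1.44 * 10e6 * 0.356 = 5.1264e+06 N = 5126.4 kN

5126.4 kN


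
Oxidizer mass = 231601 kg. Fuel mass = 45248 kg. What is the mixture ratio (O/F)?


MR = 231601 / 45248 = 5.12

5.12


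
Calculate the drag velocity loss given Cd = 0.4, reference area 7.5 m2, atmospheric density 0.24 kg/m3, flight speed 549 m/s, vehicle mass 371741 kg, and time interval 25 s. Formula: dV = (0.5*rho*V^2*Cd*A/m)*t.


D = 0.5 * 0.24 * 549^2 * 0.4 * 7.5 = 108504.36 N
a = 108504.36 / 371741 = 0.2919 m/s2
dV = 0.2919 * 25 = 7.3 m/s

7.3 m/s


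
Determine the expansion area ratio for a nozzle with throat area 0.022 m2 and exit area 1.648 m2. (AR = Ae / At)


AR = 1.648 / 0.022 = 74.9

74.9


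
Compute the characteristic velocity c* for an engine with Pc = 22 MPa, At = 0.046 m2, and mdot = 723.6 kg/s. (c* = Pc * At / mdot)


c* = 22e6 * 0.046 / 723.6 = 1399 m/s

1399 m/s


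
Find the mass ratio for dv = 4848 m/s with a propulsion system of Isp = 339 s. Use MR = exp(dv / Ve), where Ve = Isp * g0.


Ve = 339 * 9.81 = 3325.59 m/s
MR = exp(4848 / 3325.59) = 4.296

4.296


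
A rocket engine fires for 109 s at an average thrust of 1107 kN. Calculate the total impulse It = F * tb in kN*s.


It = 1107 * 109 = 120663 kN*s

120663 kN*s


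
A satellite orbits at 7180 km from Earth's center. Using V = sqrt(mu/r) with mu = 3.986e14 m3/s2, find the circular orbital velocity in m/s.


V = sqrt(3.986e14 / 7180000) = 7451 m/s

7451 m/s


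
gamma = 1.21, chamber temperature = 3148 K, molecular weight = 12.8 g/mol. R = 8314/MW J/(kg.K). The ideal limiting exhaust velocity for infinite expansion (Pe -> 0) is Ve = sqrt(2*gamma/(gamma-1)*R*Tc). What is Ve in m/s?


R = 8314 / 12.8 = 649.53 J/(kg.K)
Ve = sqrt(2 * 1.21 / (1.21 - 1) * 649.53 * 3148) = 4854 m/s

4854 m/s


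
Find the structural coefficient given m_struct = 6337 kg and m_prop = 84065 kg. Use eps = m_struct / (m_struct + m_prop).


eps = 6337 / (6337 + 84065) = 0.0701

0.0701


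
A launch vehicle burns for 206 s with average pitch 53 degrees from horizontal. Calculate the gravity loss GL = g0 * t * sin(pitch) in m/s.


GL = 9.81 * 206 * sin(53 deg) = 1614 m/s

1614 m/s


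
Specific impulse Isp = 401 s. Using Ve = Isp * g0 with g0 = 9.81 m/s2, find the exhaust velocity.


Ve = Isp * g0 = 401 * 9.81 = 3933.8 m/s

3933.8 m/s


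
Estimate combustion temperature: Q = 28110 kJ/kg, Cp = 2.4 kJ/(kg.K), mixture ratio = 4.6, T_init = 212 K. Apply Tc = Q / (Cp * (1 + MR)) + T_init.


Tc = 28110 / (2.4 * (1 + 4.6)) + 212 = 2304 K

2304 K


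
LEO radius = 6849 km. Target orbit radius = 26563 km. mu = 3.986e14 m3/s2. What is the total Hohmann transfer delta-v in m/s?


V1 = sqrt(mu/r1) = 7628.78 m/s
dV1 = V1*(sqrt(2*r2/(r1+r2)) - 1) = 1990.83 m/s
V2 = sqrt(mu/r2) = 3873.74 m/s
dV2 = V2*(1 - sqrt(2*r1/(r1+r2))) = 1393.42 m/s
Total dV = 3384 m/s

3384 m/s


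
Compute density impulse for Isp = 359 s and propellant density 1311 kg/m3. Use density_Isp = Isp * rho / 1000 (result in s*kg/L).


rho*Isp = 359 * 1311 / 1000 = 471 s*kg/L

471 s*kg/L


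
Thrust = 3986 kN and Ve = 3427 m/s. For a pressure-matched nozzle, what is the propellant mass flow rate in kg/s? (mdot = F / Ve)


mdot = F / Ve = 3986000 / 3427 = 1163.1 kg/s

1163.1 kg/s


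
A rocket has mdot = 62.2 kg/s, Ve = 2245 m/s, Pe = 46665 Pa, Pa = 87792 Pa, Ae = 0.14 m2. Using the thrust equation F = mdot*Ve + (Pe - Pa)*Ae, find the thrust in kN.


F = 62.2 * 2245 + (46665 - 87792) * 0.14 = 133881.0 N = 133.9 kN

133.9 kN


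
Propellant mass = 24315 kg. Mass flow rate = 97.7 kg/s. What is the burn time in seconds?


tb = 24315 / 97.7 = 248.9 s

248.9 s


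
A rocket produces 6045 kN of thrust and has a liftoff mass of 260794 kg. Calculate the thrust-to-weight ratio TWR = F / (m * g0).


TWR = 6045000 / (260794 * 9.81) = 2.36

2.36


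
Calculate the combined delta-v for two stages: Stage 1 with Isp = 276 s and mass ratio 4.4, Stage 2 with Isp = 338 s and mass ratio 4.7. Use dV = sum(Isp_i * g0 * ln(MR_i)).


dV1 = 276 * 9.81 * ln(4.4) = 4011.5 m/s
dV2 = 338 * 9.81 * ln(4.7) = 5131.4 m/s
Total dV = 4011.5 + 5131.4 = 9142.9 m/s ~ 9143 m/s

9143 m/s


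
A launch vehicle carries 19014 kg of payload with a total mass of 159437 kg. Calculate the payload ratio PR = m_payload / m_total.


PR = 19014 / 159437 = 0.1193

0.1193


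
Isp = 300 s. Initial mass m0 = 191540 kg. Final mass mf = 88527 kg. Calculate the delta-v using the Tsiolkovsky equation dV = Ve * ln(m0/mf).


Ve = 300 * 9.81 = 2943.0 m/s
dV = 2943.0 * ln(191540/88527) = 2271 m/s

2271 m/s


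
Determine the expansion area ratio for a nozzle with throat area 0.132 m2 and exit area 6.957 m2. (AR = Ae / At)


AR = 6.957 / 0.132 = 52.7

52.7


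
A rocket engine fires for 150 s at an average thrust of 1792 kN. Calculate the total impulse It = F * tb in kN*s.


It = 1792 * 150 = 268800 kN*s

268800 kN*s


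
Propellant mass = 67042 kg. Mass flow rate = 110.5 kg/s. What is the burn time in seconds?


tb = 67042 / 110.5 = 606.7 s

606.7 s


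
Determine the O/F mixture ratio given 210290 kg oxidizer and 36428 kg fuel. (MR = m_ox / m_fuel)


MR = 210290 / 36428 = 5.77

5.77


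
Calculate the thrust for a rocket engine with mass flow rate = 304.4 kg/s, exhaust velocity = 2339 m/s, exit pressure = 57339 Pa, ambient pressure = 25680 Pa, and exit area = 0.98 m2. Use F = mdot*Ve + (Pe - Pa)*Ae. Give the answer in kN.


F = 304.4 * 2339 + (57339 - 25680) * 0.98 = 743017.0 N = 743.0 kN

743.0 kN


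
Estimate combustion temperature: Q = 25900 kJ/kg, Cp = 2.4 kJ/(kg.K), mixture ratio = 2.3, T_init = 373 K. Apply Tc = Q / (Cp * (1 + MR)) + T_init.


Tc = 25900 / (2.4 * (1 + 2.3)) + 373 = 3643 K

3643 K


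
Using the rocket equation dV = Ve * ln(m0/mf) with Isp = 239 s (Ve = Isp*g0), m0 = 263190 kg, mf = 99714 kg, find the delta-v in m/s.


Ve = 239 * 9.81 = 2344.59 m/s
dV = 2344.59 * ln(263190/99714) = 2276 m/s

2276 m/s


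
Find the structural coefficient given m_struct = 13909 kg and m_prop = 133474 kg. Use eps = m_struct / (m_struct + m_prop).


eps = 13909 / (13909 + 133474) = 0.0944

0.0944


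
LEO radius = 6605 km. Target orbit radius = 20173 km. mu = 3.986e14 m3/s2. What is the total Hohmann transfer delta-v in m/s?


V1 = sqrt(mu/r1) = 7768.41 m/s
dV1 = V1*(sqrt(2*r2/(r1+r2)) - 1) = 1767.09 m/s
V2 = sqrt(mu/r2) = 4445.12 m/s
dV2 = V2*(1 - sqrt(2*r1/(r1+r2))) = 1323.03 m/s
Total dV = 3090 m/s

3090 m/s


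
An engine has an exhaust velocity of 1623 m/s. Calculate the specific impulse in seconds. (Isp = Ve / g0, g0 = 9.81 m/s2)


Isp = Ve / g0 = 1623 / 9.81 = 165.4 s

165.4 s


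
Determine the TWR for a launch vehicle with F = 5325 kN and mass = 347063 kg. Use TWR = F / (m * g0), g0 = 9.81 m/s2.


TWR = 5325000 / (347063 * 9.81) = 1.56

1.56


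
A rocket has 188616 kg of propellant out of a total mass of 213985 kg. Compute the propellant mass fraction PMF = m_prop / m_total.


PMF = 188616 / 213985 = 0.881

0.881


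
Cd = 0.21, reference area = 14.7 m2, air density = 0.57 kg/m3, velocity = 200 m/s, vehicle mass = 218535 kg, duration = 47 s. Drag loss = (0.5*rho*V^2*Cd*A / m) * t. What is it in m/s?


D = 0.5 * 0.57 * 200^2 * 0.21 * 14.7 = 35191.8 N
a = 35191.8 / 218535 = 0.161 m/s2
dV = 0.161 * 47 = 7.6 m/s

7.6 m/s


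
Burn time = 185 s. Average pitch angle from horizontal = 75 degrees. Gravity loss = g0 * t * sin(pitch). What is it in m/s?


GL = 9.81 * 185 * sin(75 deg) = 1753 m/s

1753 m/s


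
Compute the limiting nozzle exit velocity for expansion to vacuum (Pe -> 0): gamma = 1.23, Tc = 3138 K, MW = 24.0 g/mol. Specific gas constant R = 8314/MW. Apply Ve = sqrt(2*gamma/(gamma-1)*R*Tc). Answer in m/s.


R = 8314 / 24.0 = 346.42 J/(kg.K)
Ve = sqrt(2 * 1.23 / (1.23 - 1) * 346.42 * 3138) = 3410 m/s

3410 m/s


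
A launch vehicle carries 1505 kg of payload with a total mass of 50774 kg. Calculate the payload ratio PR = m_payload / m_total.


PR = 1505 / 50774 = 0.0296

0.0296
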